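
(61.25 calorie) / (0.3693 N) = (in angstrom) 1 calorie = 4.184 J, so 61.25 calorie = 61.25 * 4.184 = 256.27 J. 0.3693 N is already in N. Combine: 256.27 J / 0.3693 N = 693.93447 m. 1 angstrom = 1e-10 m, so 693.93447 m = 693.93447 / 1e-10 = 6.9393447e+12 angstrom ≈ 6.939e+12 angstrom (4 s.f.). Final answer: 6.939e+12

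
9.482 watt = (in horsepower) 9.482 watt = 9.482 W. 1 horsepower = 745.69987 W, so 9.482 W = 9.482 / 745.69987 = 0.012715571 horsepower ≈ 0.01272 horsepower (4 s.f.). Final answer: 0.01272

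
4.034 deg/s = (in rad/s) 0.07041. Check: 1 deg/s = 0.017453293 rad/s, so 4.034 deg/s = 4.034 * 0.017453293 = 0.070406582 rad/s. Result: 0.070406582 rad/s ≈ 0.07041 rad/s (4 s.f.).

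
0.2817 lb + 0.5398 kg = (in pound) 1 lb = 0.45359237 kg, so 0.2817 lb = 0.2817 * 0.45359237 = 0.12777697 kg. 0.5398 kg is already in kg. Sum: 0.12777697 + 0.5398 = 0.66757697 kg. 1 pound = 0.45359237 kg, so 0.66757697 kg = 0.66757697 / 0.45359237 = 1.4717553 pound ≈ 1.472 pound (4 s.f.). Final answer: 1.472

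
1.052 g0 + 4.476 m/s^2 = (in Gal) 1479. Check: 1 g0 = 9.80665 m/s^2, so 1.052 g0 = 1.052 * 9.80665 = 10.316596 m/s^2. 4.476 m/s^2 is already in m/s^2. Sum: 10.316596 + 4.476 = 14.792596 m/s^2. 1 Gal = 0.01 m/s^2, so 14.792596 m/s^2 = 14.792596 / 0.01 = 1479.2596 Gal ≈ 1479 Gal (4 s.f.).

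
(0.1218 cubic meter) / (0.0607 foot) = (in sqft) 0.1218 cubic meter = 0.1218 m^3. 1 foot = 0.3048 m, so 0.0607 foot = 0.0607 * 0.3048 = 0.01850136 m. Combine: 0.1218 m^3 / 0.01850136 m = 6.5832998 m^2. 1 sqft = 0.09290304 m^2, so 6.5832998 m^2 = 6.5832998 / 0.09290304 = 70.86205 sqft ≈ 70.86 sqft (4 s.f.). Final answer: 70.86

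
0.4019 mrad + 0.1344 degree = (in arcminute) 9.446. Check: 1 mrad = 0.001 rad, so 0.4019 mrad = 0.4019 * 0.001 = 0.0004019 rad. 1 degree = 0.017453293 rad, so 0.1344 degree = 0.1344 * 0.017453293 = 0.0023457225 rad. Sum: 0.0004019 + 0.0023457225 = 0.0027476225 rad. 1 arcminute = 0.00029088821 rad, so 0.0027476225 rad = 0.0027476225 / 0.00029088821 = 9.4456304 arcminute ≈ 9.446 arcminute (4 s.f.).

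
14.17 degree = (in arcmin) 1 degree = 0.017453293 rad, so 14.17 degree = 14.17 * 0.017453293 = 0.24731316 rad. 1 arcmin = 0.00029088821 rad, so 0.24731316 rad = 0.24731316 / 0.00029088821 = 850.2 arcmin. Final answer: 850.2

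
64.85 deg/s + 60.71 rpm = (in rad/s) 1 deg/s = 0.017453293 rad/s, so 64.85 deg/s = 64.85 * 0.017453293 = 1.131846 rad/s. 1 rpm = 0.10471976 rad/s, so 60.71 rpm = 60.71 * 0.10471976 = 6.3575363 rad/s. Sum: 1.131846 + 6.3575363 = 7.4893824 rad/s. Result: 7.4893824 rad/s ≈ 7.489 rad/s (4 s.f.). Final answer: 7.489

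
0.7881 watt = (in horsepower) 0.7881 watt = 0.7881 W. 1 horsepower = 745.69987 W, so 0.7881 W = 0.7881 / 745.69987 = 0.0010568595 horsepower ≈ 0.001057 horsepower (4 s.f.). Final answer: 0.001057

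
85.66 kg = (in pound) 1 pound = 0.45359237 kg, so 85.66 kg = 85.66 / 0.45359237 = 188.84797 pound ≈ 188.8 pound (4 s.f.). Final answer: 188.8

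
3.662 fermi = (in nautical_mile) 1 fermi = 1e-15 m, so 3.662 fermi = 3.662 * 1e-15 = 3.662e-15 m. 1 nautical_mile = 1852 m, so 3.662e-15 m = 3.662e-15 / 1852 = 1.9773218e-18 nautical_mile ≈ 1.977e-18 nautical_mile (4 s.f.). Final answer: 1.977e-18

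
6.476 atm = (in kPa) 1 atm = 101325 Pa, so 6.476 atm = 6.476 * 101325 = 656180.7 Pa. 1 kPa = 1000 Pa, so 656180.7 Pa = 656180.7 / 1000 = 656.1807 kPa ≈ 656.2 kPa (4 s.f.). Final answer: 656.2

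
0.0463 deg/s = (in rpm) 1 deg/s = 0.017453293 rad/s, so 0.0463 deg/s = 0.0463 * 0.017453293 = 0.00080808744 rad/s. 1 rpm = 0.10471976 rad/s, so 0.00080808744 rad/s = 0.00080808744 / 0.10471976 = 0.0077166667 rpm ≈ 0.007717 rpm (4 s.f.). Final answer: 0.007717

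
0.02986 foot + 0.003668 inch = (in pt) 1 foot = 0.3048 m, so 0.02986 foot = 0.02986 * 0.3048 = 0.009101328 m. 1 inch = 0.0254 m, so 0.003668 inch = 0.003668 * 0.0254 = 9.31672e-05 m. Sum: 0.009101328 + 9.31672e-05 = 0.0091944952 m. 1 pt = 0.00035277778 m, so 0.0091944952 m = 0.0091944952 / 0.00035277778 = 26.063136 pt ≈ 26.06 pt (4 s.f.). Final answer: 26.06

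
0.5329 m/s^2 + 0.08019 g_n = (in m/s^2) 1.319. Check: 0.5329 m/s^2 is already in m/s^2. 1 g_n = 9.80665 m/s^2, so 0.08019 g_n = 0.08019 * 9.80665 = 0.78639526 m/s^2. Sum: 0.5329 + 0.78639526 = 1.3192953 m/s^2. Result: 1.3192953 m/s^2 ≈ 1.319 m/s^2 (4 s.f.).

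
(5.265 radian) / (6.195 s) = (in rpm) 8.116. Check: 5.265 radian = 5.265 rad. 6.195 s is already in s. Combine: 5.265 rad / 6.195 s = 0.84987893 rad/s. 1 rpm = 0.10471976 rad/s, so 0.84987893 rad/s = 0.84987893 / 0.10471976 = 8.115746 rpm ≈ 8.116 rpm (4 s.f.).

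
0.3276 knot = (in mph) 0.377. Check: 1 knot = 0.51444444 m/s, so 0.3276 knot = 0.3276 * 0.51444444 = 0.168532 m/s. 1 mph = 0.44704 m/s, so 0.168532 m/s = 0.168532 / 0.44704 = 0.37699535 mph ≈ 0.377 mph (4 s.f.).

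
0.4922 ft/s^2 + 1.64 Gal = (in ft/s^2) 0.546. Check: 1 ft/s^2 = 0.3048 m/s^2, so 0.4922 ft/s^2 = 0.4922 * 0.3048 = 0.15002256 m/s^2. 1 Gal = 0.01 m/s^2, so 1.64 Gal = 1.64 * 0.01 = 0.0164 m/s^2. Sum: 0.15002256 + 0.0164 = 0.16642256 m/s^2. 1 ft/s^2 = 0.3048 m/s^2, so 0.16642256 m/s^2 = 0.16642256 / 0.3048 = 0.54600577 ft/s^2 ≈ 0.546 ft/s^2 (4 s.f.).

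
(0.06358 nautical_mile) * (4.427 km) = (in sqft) 1 nautical_mile = 1852 m, so 0.06358 nautical_mile = 0.06358 * 1852 = 117.75016 m. 1 km = 1000 m, so 4.427 km = 4.427 * 1000 = 4427 m. Combine: 117.75016 m * 4427 m = 521279.96 m^2. 1 sqft = 0.09290304 m^2, so 521279.96 m^2 = 521279.96 / 0.09290304 = 5611010.8 sqft ≈ 5.611e+06 sqft (4 s.f.). Final answer: 5.611e+06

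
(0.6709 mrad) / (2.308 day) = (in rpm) 3.213e-08. Check: 1 mrad = 0.001 rad, so 0.6709 mrad = 0.6709 * 0.001 = 0.0006709 rad. 1 day = 86400 s, so 2.308 day = 2.308 * 86400 = 199411.2 s. Combine: 0.0006709 rad / 199411.2 s = 3.3644048e-09 rad/s. 1 rpm = 0.10471976 rad/s, so 3.3644048e-09 rad/s = 3.3644048e-09 / 0.10471976 = 3.2127699e-08 rpm ≈ 3.213e-08 rpm (4 s.f.).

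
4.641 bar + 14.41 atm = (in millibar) 1.924e+04. Check: 1 bar = 100000 Pa, so 4.641 bar = 4.641 * 100000 = 464100 Pa. 1 atm = 101325 Pa, so 14.41 atm = 14.41 * 101325 = 1460093.2 Pa. Sum: 464100 + 1460093.2 = 1924193.2 Pa. 1 millibar = 100 Pa, so 1924193.2 Pa = 1924193.2 / 100 = 19241.932 millibar ≈ 1.924e+04 millibar (4 s.f.).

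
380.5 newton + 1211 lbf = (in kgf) 588.1. Check: 380.5 newton = 380.5 N. 1 lbf = 4.4482216 N, so 1211 lbf = 1211 * 4.4482216 = 5386.7964 N. Sum: 380.5 + 5386.7964 = 5767.2964 N. 1 kgf = 9.80665 N, so 5767.2964 N = 5767.2964 / 9.80665 = 588.10056 kgf ≈ 588.1 kgf (4 s.f.).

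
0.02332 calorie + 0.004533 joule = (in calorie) 0.0244. Check: 1 calorie = 4.184 J, so 0.02332 calorie = 0.02332 * 4.184 = 0.09757088 J. 0.004533 joule = 0.004533 J. Sum: 0.09757088 + 0.004533 = 0.10210388 J. 1 calorie = 4.184 J, so 0.10210388 J = 0.10210388 / 4.184 = 0.024403413 calorie ≈ 0.0244 calorie (4 s.f.).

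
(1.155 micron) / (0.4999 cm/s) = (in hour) 1 micron = 1e-06 m, so 1.155 micron = 1.155 * 1e-06 = 1.155e-06 m. 1 cm/s = 0.01 m/s, so 0.4999 cm/s = 0.4999 * 0.01 = 0.004999 m/s. Combine: 1.155e-06 m / 0.004999 m/s = 0.00023104621 s. 1 hour = 3600 s, so 0.00023104621 s = 0.00023104621 / 3600 = 6.4179503e-08 hour ≈ 6.418e-08 hour (4 s.f.). Final answer: 6.418e-08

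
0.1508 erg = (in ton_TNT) 1 erg = 1e-07 J, so 0.1508 erg = 0.1508 * 1e-07 = 1.508e-08 J. 1 ton_TNT = 4.184e+09 J, so 1.508e-08 J = 1.508e-08 / 4.184e+09 = 3.6042065e-18 ton_TNT ≈ 3.604e-18 ton_TNT (4 s.f.). Final answer: 3.604e-18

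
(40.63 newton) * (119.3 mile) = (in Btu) 40.63 newton = 40.63 N. 1 mile = 1609.344 m, so 119.3 mile = 119.3 * 1609.344 = 191994.74 m. Combine: 40.63 N * 191994.74 m = 7800746.3 J. 1 Btu = 1055.0559 J, so 7800746.3 J = 7800746.3 / 1055.0559 = 7393.6809 Btu ≈ 7394 Btu (4 s.f.). Final answer: 7394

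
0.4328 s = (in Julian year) 1 Julian year = 31557600 s, so 0.4328 s = 0.4328 / 31557600 = 1.3714604e-08 Julian year ≈ 1.371e-08 Julian year (4 s.f.). Final answer: 1.371e-08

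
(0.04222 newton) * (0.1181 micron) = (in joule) 4.986e-09. Check: 0.04222 newton = 0.04222 N. 1 micron = 1e-06 m, so 0.1181 micron = 0.1181 * 1e-06 = 1.181e-07 m. Combine: 0.04222 N * 1.181e-07 m = 4.986182e-09 J. 4.986182e-09 J = 4.986182e-09 joule ≈ 4.986e-09 joule (4 s.f.).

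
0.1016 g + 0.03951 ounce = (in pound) 1 g = 0.001 kg, so 0.1016 g = 0.1016 * 0.001 = 0.0001016 kg. 1 ounce = 0.028349523 kg, so 0.03951 ounce = 0.03951 * 0.028349523 = 0.0011200897 kg. Sum: 0.0001016 + 0.0011200897 = 0.0012216897 kg. 1 pound = 0.45359237 kg, so 0.0012216897 kg = 0.0012216897 / 0.45359237 = 0.0026933647 pound ≈ 0.002693 pound (4 s.f.). Final answer: 0.002693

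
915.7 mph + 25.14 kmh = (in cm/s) 4.163e+04. Check: 1 mph = 0.44704 m/s, so 915.7 mph = 915.7 * 0.44704 = 409.35453 m/s. 1 kmh = 0.27777778 m/s, so 25.14 kmh = 25.14 * 0.27777778 = 6.9833333 m/s. Sum: 409.35453 + 6.9833333 = 416.33786 m/s. 1 cm/s = 0.01 m/s, so 416.33786 m/s = 416.33786 / 0.01 = 41633.786 cm/s ≈ 4.163e+04 cm/s (4 s.f.).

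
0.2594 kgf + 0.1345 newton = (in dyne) 2.678e+05. Check: 1 kgf = 9.80665 N, so 0.2594 kgf = 0.2594 * 9.80665 = 2.543845 N. 0.1345 newton = 0.1345 N. Sum: 2.543845 + 0.1345 = 2.678345 N. 1 dyne = 1e-05 N, so 2.678345 N = 2.678345 / 1e-05 = 267834.5 dyne ≈ 2.678e+05 dyne (4 s.f.).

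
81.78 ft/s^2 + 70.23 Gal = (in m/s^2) 25.63. Check: 1 ft/s^2 = 0.3048 m/s^2, so 81.78 ft/s^2 = 81.78 * 0.3048 = 24.926544 m/s^2. 1 Gal = 0.01 m/s^2, so 70.23 Gal = 70.23 * 0.01 = 0.7023 m/s^2. Sum: 24.926544 + 0.7023 = 25.628844 m/s^2. Result: 25.628844 m/s^2 ≈ 25.63 m/s^2 (4 s.f.).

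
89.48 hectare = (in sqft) 9.632e+06. Check: 1 hectare = 10000 m^2, so 89.48 hectare = 89.48 * 10000 = 894800 m^2. 1 sqft = 0.09290304 m^2, so 894800 m^2 = 894800 / 0.09290304 = 9631547 sqft ≈ 9.632e+06 sqft (4 s.f.).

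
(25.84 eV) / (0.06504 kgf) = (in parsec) 2.104e-34. Check: 1 eV = 1.6021766e-19 J, so 25.84 eV = 25.84 * 1.6021766e-19 = 4.1400244e-18 J. 1 kgf = 9.80665 N, so 0.06504 kgf = 0.06504 * 9.80665 = 0.63782452 N. Combine: 4.1400244e-18 J / 0.63782452 N = 6.4908518e-18 m. 1 parsec = 3.0856776e+16 m, so 6.4908518e-18 m = 6.4908518e-18 / 3.0856776e+16 = 2.1035418e-34 parsec ≈ 2.104e-34 parsec (4 s.f.).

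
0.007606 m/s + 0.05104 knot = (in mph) 0.07575. Check: 0.007606 m/s is already in m/s. 1 knot = 0.51444444 m/s, so 0.05104 knot = 0.05104 * 0.51444444 = 0.026257244 m/s. Sum: 0.007606 + 0.026257244 = 0.033863244 m/s. 1 mph = 0.44704 m/s, so 0.033863244 m/s = 0.033863244 / 0.44704 = 0.07574992 mph ≈ 0.07575 mph (4 s.f.).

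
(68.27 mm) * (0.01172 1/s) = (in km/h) 1 mm = 0.001 m, so 68.27 mm = 68.27 * 0.001 = 0.06827 m. 0.01172 1/s = 0.01172 Hz. Combine: 0.06827 m * 0.01172 Hz = 0.0008001244 m/s. 1 km/h = 0.27777778 m/s, so 0.0008001244 m/s = 0.0008001244 / 0.27777778 = 0.0028804478 km/h ≈ 0.00288 km/h (4 s.f.). Final answer: 0.00288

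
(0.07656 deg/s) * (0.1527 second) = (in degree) 1 deg/s = 0.017453293 rad/s, so 0.07656 deg/s = 0.07656 * 0.017453293 = 0.0013362241 rad/s. 0.1527 second = 0.1527 s. Combine: 0.0013362241 rad/s * 0.1527 s = 0.00020404142 rad. 1 degree = 0.017453293 rad, so 0.00020404142 rad = 0.00020404142 / 0.017453293 = 0.011690712 degree ≈ 0.01169 degree (4 s.f.). Final answer: 0.01169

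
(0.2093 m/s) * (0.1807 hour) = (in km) 0.2093 m/s is already in m/s. 1 hour = 3600 s, so 0.1807 hour = 0.1807 * 3600 = 650.52 s. Combine: 0.2093 m/s * 650.52 s = 136.15384 m. 1 km = 1000 m, so 136.15384 m = 136.15384 / 1000 = 0.13615384 km ≈ 0.1362 km (4 s.f.). Final answer: 0.1362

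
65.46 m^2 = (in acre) 0.01618. Check: 1 acre = 4046.8564 m^2, so 65.46 m^2 = 65.46 / 4046.8564 = 0.016175518 acre ≈ 0.01618 acre (4 s.f.).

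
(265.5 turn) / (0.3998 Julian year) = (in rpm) 0.001263. Check: 1 turn = 6.2831853 rad, so 265.5 turn = 265.5 * 6.2831853 = 1668.1857 rad. 1 Julian year = 31557600 s, so 0.3998 Julian year = 0.3998 * 31557600 = 12616728 s. Combine: 1668.1857 rad / 12616728 s = 0.00013222015 rad/s. 1 rpm = 0.10471976 rad/s, so 0.00013222015 rad/s = 0.00013222015 / 0.10471976 = 0.0012626094 rpm ≈ 0.001263 rpm (4 s.f.).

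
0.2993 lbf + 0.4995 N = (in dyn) 1 lbf = 4.4482216 N, so 0.2993 lbf = 0.2993 * 4.4482216 = 1.3313527 N. 0.4995 N is already in N. Sum: 1.3313527 + 0.4995 = 1.8308527 N. 1 dyn = 1e-05 N, so 1.8308527 N = 1.8308527 / 1e-05 = 183085.27 dyn ≈ 1.831e+05 dyn (4 s.f.). Final answer: 1.831e+05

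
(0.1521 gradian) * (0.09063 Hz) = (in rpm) 1 gradian = 0.015707963 rad, so 0.1521 gradian = 0.1521 * 0.015707963 = 0.0023891812 rad. 0.09063 Hz is already in Hz. Combine: 0.0023891812 rad * 0.09063 Hz = 0.00021653149 rad/s. 1 rpm = 0.10471976 rad/s, so 0.00021653149 rad/s = 0.00021653149 / 0.10471976 = 0.0020677235 rpm ≈ 0.002068 rpm (4 s.f.). Final answer: 0.002068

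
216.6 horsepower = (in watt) 1.615e+05. Check: 1 horsepower = 745.69987 W, so 216.6 horsepower = 216.6 * 745.69987 = 161518.59 W. 161518.59 W = 161518.59 watt ≈ 1.615e+05 watt (4 s.f.).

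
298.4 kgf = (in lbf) 657.9. Check: 1 kgf = 9.80665 N, so 298.4 kgf = 298.4 * 9.80665 = 2926.3044 N. 1 lbf = 4.4482216 N, so 2926.3044 N = 2926.3044 / 4.4482216 = 657.85939 lbf ≈ 657.9 lbf (4 s.f.).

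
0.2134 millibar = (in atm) 1 millibar = 100 Pa, so 0.2134 millibar = 0.2134 * 100 = 21.34 Pa. 1 atm = 101325 Pa, so 21.34 Pa = 21.34 / 101325 = 0.00021060943 atm ≈ 0.0002106 atm (4 s.f.). Final answer: 0.0002106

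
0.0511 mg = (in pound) 1.127e-07. Check: 1 mg = 1e-06 kg, so 0.0511 mg = 0.0511 * 1e-06 = 5.11e-08 kg. 1 pound = 0.45359237 kg, so 5.11e-08 kg = 5.11e-08 / 0.45359237 = 1.1265622e-07 pound ≈ 1.127e-07 pound (4 s.f.).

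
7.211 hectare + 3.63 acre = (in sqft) 1 hectare = 10000 m^2, so 7.211 hectare = 7.211 * 10000 = 72110 m^2. 1 acre = 4046.8564 m^2, so 3.63 acre = 3.63 * 4046.8564 = 14690.089 m^2. Sum: 72110 + 14690.089 = 86800.089 m^2. 1 sqft = 0.09290304 m^2, so 86800.089 m^2 = 86800.089 / 0.09290304 = 934308.38 sqft ≈ 9.343e+05 sqft (4 s.f.). Final answer: 9.343e+05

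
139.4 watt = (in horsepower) 0.1869. Check: 139.4 watt = 139.4 W. 1 horsepower = 745.69987 W, so 139.4 W = 139.4 / 745.69987 = 0.18693848 horsepower ≈ 0.1869 horsepower (4 s.f.).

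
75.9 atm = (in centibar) 1 atm = 101325 Pa, so 75.9 atm = 75.9 * 101325 = 7690567.5 Pa. 1 centibar = 1000 Pa, so 7690567.5 Pa = 7690567.5 / 1000 = 7690.5675 centibar ≈ 7691 centibar (4 s.f.). Final answer: 7691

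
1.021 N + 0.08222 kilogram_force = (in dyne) 1.021 N is already in N. 1 kilogram_force = 9.80665 N, so 0.08222 kilogram_force = 0.08222 * 9.80665 = 0.80630276 N. Sum: 1.021 + 0.80630276 = 1.8273028 N. 1 dyne = 1e-05 N, so 1.8273028 N = 1.8273028 / 1e-05 = 182730.28 dyne ≈ 1.827e+05 dyne (4 s.f.). Final answer: 1.827e+05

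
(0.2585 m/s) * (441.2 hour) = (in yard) 0.2585 m/s is already in m/s. 1 hour = 3600 s, so 441.2 hour = 441.2 * 3600 = 1588320 s. Combine: 0.2585 m/s * 1588320 s = 410580.72 m. 1 yard = 0.9144 m, so 410580.72 m = 410580.72 / 0.9144 = 449016.54 yard ≈ 4.49e+05 yard (4 s.f.). Final answer: 4.49e+05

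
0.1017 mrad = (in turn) 1 mrad = 0.001 rad, so 0.1017 mrad = 0.1017 * 0.001 = 0.0001017 rad. 1 turn = 6.2831853 rad, so 0.0001017 rad = 0.0001017 / 6.2831853 = 1.6186058e-05 turn ≈ 1.619e-05 turn (4 s.f.). Final answer: 1.619e-05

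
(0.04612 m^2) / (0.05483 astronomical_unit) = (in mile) 0.04612 m^2 is already in m^2. 1 astronomical_unit = 1.4959787e+11 m, so 0.05483 astronomical_unit = 0.05483 * 1.4959787e+11 = 8.2024513e+09 m. Combine: 0.04612 m^2 / 8.2024513e+09 m = 5.6227094e-12 m. 1 mile = 1609.344 m, so 5.6227094e-12 m = 5.6227094e-12 / 1609.344 = 3.4937897e-15 mile ≈ 3.494e-15 mile (4 s.f.). Final answer: 3.494e-15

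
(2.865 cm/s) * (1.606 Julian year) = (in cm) 1.452e+08. Check: 1 cm/s = 0.01 m/s, so 2.865 cm/s = 2.865 * 0.01 = 0.02865 m/s. 1 Julian year = 31557600 s, so 1.606 Julian year = 1.606 * 31557600 = 50681506 s. Combine: 0.02865 m/s * 50681506 s = 1452025.1 m. 1 cm = 0.01 m, so 1452025.1 m = 1452025.1 / 0.01 = 1.4520251e+08 cm ≈ 1.452e+08 cm (4 s.f.).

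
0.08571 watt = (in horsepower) 0.0001149. Check: 0.08571 watt = 0.08571 W. 1 horsepower = 745.69987 W, so 0.08571 W = 0.08571 / 745.69987 = 0.000114939 horsepower ≈ 0.0001149 horsepower (4 s.f.).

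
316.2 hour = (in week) 1.882. Check: 1 hour = 3600 s, so 316.2 hour = 316.2 * 3600 = 1138320 s. 1 week = 604800 s, so 1138320 s = 1138320 / 604800 = 1.8821429 week ≈ 1.882 week (4 s.f.).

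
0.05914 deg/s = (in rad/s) 1 deg/s = 0.017453293 rad/s, so 0.05914 deg/s = 0.05914 * 0.017453293 = 0.0010321877 rad/s. Result: 0.0010321877 rad/s ≈ 0.001032 rad/s (4 s.f.). Final answer: 0.001032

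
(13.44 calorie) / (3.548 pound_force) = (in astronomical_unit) 1 calorie = 4.184 J, so 13.44 calorie = 13.44 * 4.184 = 56.23296 J. 1 pound_force = 4.4482216 N, so 3.548 pound_force = 3.548 * 4.4482216 = 15.78229 N. Combine: 56.23296 J / 15.78229 N = 3.5630418 m. 1 astronomical_unit = 1.4959787e+11 m, so 3.5630418 m = 3.5630418 / 1.4959787e+11 = 2.3817463e-11 astronomical_unit ≈ 2.382e-11 astronomical_unit (4 s.f.). Final answer: 2.382e-11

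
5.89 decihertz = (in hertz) 1 decihertz = 0.1 Hz, so 5.89 decihertz = 5.89 * 0.1 = 0.589 Hz. 0.589 Hz = 0.589 hertz. Final answer: 0.589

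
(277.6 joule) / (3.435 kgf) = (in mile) 277.6 joule = 277.6 J. 1 kgf = 9.80665 N, so 3.435 kgf = 3.435 * 9.80665 = 33.685843 N. Combine: 277.6 J / 33.685843 N = 8.2408507 m. 1 mile = 1609.344 m, so 8.2408507 m = 8.2408507 / 1609.344 = 0.0051206272 mile ≈ 0.005121 mile (4 s.f.). Final answer: 0.005121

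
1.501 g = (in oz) 0.05295. Check: 1 g = 0.001 kg, so 1.501 g = 1.501 * 0.001 = 0.001501 kg. 1 oz = 0.028349523 kg, so 0.001501 kg = 0.001501 / 0.028349523 = 0.052946217 oz ≈ 0.05295 oz (4 s.f.).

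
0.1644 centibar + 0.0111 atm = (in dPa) 1.289e+04. Check: 1 centibar = 1000 Pa, so 0.1644 centibar = 0.1644 * 1000 = 164.4 Pa. 1 atm = 101325 Pa, so 0.0111 atm = 0.0111 * 101325 = 1124.7075 Pa. Sum: 164.4 + 1124.7075 = 1289.1075 Pa. 1 dPa = 0.1 Pa, so 1289.1075 Pa = 1289.1075 / 0.1 = 12891.075 dPa ≈ 1.289e+04 dPa (4 s.f.).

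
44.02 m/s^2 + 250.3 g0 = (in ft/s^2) 44.02 m/s^2 is already in m/s^2. 1 g0 = 9.80665 m/s^2, so 250.3 g0 = 250.3 * 9.80665 = 2454.6045 m/s^2. Sum: 44.02 + 2454.6045 = 2498.6245 m/s^2. 1 ft/s^2 = 0.3048 m/s^2, so 2498.6245 m/s^2 = 2498.6245 / 0.3048 = 8197.5869 ft/s^2 ≈ 8198 ft/s^2 (4 s.f.). Final answer: 8198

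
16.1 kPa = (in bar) 1 kPa = 1000 Pa, so 16.1 kPa = 16.1 * 1000 = 16100 Pa. 1 bar = 100000 Pa, so 16100 Pa = 16100 / 100000 = 0.161 bar. Final answer: 0.161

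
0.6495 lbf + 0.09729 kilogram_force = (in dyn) 1 lbf = 4.4482216 N, so 0.6495 lbf = 0.6495 * 4.4482216 = 2.8891199 N. 1 kilogram_force = 9.80665 N, so 0.09729 kilogram_force = 0.09729 * 9.80665 = 0.95408898 N. Sum: 2.8891199 + 0.95408898 = 3.8432089 N. 1 dyn = 1e-05 N, so 3.8432089 N = 3.8432089 / 1e-05 = 384320.89 dyn ≈ 3.843e+05 dyn (4 s.f.). Final answer: 3.843e+05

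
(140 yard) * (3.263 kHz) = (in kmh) 1.504e+06. Check: 1 yard = 0.9144 m, so 140 yard = 140 * 0.9144 = 128.016 m. 1 kHz = 1000 Hz, so 3.263 kHz = 3.263 * 1000 = 3263 Hz. Combine: 128.016 m * 3263 Hz = 417716.21 m/s. 1 kmh = 0.27777778 m/s, so 417716.21 m/s = 417716.21 / 0.27777778 = 1503778.3 kmh ≈ 1.504e+06 kmh (4 s.f.).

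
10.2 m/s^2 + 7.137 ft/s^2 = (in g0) 10.2 m/s^2 is already in m/s^2. 1 ft/s^2 = 0.3048 m/s^2, so 7.137 ft/s^2 = 7.137 * 0.3048 = 2.1753576 m/s^2. Sum: 10.2 + 2.1753576 = 12.375358 m/s^2. 1 g0 = 9.80665 m/s^2, so 12.375358 m/s^2 = 12.375358 / 9.80665 = 1.2619353 g0 ≈ 1.262 g0 (4 s.f.). Final answer: 1.262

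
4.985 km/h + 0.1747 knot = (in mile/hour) 3.299. Check: 1 km/h = 0.27777778 m/s, so 4.985 km/h = 4.985 * 0.27777778 = 1.3847222 m/s. 1 knot = 0.51444444 m/s, so 0.1747 knot = 0.1747 * 0.51444444 = 0.089873444 m/s. Sum: 1.3847222 + 0.089873444 = 1.4745957 m/s. 1 mile/hour = 0.44704 m/s, so 1.4745957 m/s = 1.4745957 / 0.44704 = 3.2985766 mile/hour ≈ 3.299 mile/hour (4 s.f.).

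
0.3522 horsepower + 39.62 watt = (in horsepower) 1 horsepower = 745.69987 W, so 0.3522 horsepower = 0.3522 * 745.69987 = 262.63549 W. 39.62 watt = 39.62 W. Sum: 262.63549 + 39.62 = 302.25549 W. 1 horsepower = 745.69987 W, so 302.25549 W = 302.25549 / 745.69987 = 0.4053313 horsepower ≈ 0.4053 horsepower (4 s.f.). Final answer: 0.4053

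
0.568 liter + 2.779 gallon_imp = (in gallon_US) 1 liter = 0.001 m^3, so 0.568 liter = 0.568 * 0.001 = 0.000568 m^3. 1 gallon_imp = 0.00454609 m^3, so 2.779 gallon_imp = 2.779 * 0.00454609 = 0.012633584 m^3. Sum: 0.000568 + 0.012633584 = 0.013201584 m^3. 1 gallon_US = 0.0037854118 m^3, so 0.013201584 m^3 = 0.013201584 / 0.0037854118 = 3.4874896 gallon_US ≈ 3.487 gallon_US (4 s.f.). Final answer: 3.487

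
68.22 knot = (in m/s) 1 knot = 0.51444444 m/s, so 68.22 knot = 68.22 * 0.51444444 = 35.0954 m/s. Result: 35.0954 m/s ≈ 35.1 m/s (4 s.f.). Final answer: 35.1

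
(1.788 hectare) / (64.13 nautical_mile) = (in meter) 0.1505. Check: 1 hectare = 10000 m^2, so 1.788 hectare = 1.788 * 10000 = 17880 m^2. 1 nautical_mile = 1852 m, so 64.13 nautical_mile = 64.13 * 1852 = 118768.76 m. Combine: 17880 m^2 / 118768.76 m = 0.15054464 m. 0.15054464 m = 0.15054464 meter ≈ 0.1505 meter (4 s.f.).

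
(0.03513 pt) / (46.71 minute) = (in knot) 1 pt = 0.00035277778 m, so 0.03513 pt = 0.03513 * 0.00035277778 = 1.2393083e-05 m. 1 minute = 60 s, so 46.71 minute = 46.71 * 60 = 2802.6 s. Combine: 1.2393083e-05 m / 2802.6 s = 4.4219951e-09 m/s. 1 knot = 0.51444444 m/s, so 4.4219951e-09 m/s = 4.4219951e-09 / 0.51444444 = 8.5956707e-09 knot ≈ 8.596e-09 knot (4 s.f.). Final answer: 8.596e-09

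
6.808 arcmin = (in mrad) 1 arcmin = 0.00029088821 rad, so 6.808 arcmin = 6.808 * 0.00029088821 = 0.0019803669 rad. 1 mrad = 0.001 rad, so 0.0019803669 rad = 0.0019803669 / 0.001 = 1.9803669 mrad ≈ 1.98 mrad (4 s.f.). Final answer: 1.98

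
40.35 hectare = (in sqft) 4.343e+06. Check: 1 hectare = 10000 m^2, so 40.35 hectare = 40.35 * 10000 = 403500 m^2. 1 sqft = 0.09290304 m^2, so 403500 m^2 = 403500 / 0.09290304 = 4343237.9 sqft ≈ 4.343e+06 sqft (4 s.f.).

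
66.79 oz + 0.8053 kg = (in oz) 1 oz = 0.028349523 kg, so 66.79 oz = 66.79 * 0.028349523 = 1.8934646 kg. 0.8053 kg is already in kg. Sum: 1.8934646 + 0.8053 = 2.6987646 kg. 1 oz = 0.028349523 kg, so 2.6987646 kg = 2.6987646 / 0.028349523 = 95.196122 oz ≈ 95.2 oz (4 s.f.). Final answer: 95.2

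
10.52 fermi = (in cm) 1.052e-12. Check: 1 fermi = 1e-15 m, so 10.52 fermi = 10.52 * 1e-15 = 1.052e-14 m. 1 cm = 0.01 m, so 1.052e-14 m = 1.052e-14 / 0.01 = 1.052e-12 cm.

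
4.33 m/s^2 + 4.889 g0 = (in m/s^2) 52.27. Check: 4.33 m/s^2 is already in m/s^2. 1 g0 = 9.80665 m/s^2, so 4.889 g0 = 4.889 * 9.80665 = 47.944712 m/s^2. Sum: 4.33 + 47.944712 = 52.274712 m/s^2. Result: 52.274712 m/s^2 ≈ 52.27 m/s^2 (4 s.f.).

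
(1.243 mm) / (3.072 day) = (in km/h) 1 mm = 0.001 m, so 1.243 mm = 1.243 * 0.001 = 0.001243 m. 1 day = 86400 s, so 3.072 day = 3.072 * 86400 = 265420.8 s. Combine: 0.001243 m / 265420.8 s = 4.6831296e-09 m/s. 1 km/h = 0.27777778 m/s, so 4.6831296e-09 m/s = 4.6831296e-09 / 0.27777778 = 1.6859266e-08 km/h ≈ 1.686e-08 km/h (4 s.f.). Final answer: 1.686e-08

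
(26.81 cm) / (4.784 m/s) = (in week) 1 cm = 0.01 m, so 26.81 cm = 26.81 * 0.01 = 0.2681 m. 4.784 m/s is already in m/s. Combine: 0.2681 m / 4.784 m/s = 0.05604097 s. 1 week = 604800 s, so 0.05604097 s = 0.05604097 / 604800 = 9.2660334e-08 week ≈ 9.266e-08 week (4 s.f.). Final answer: 9.266e-08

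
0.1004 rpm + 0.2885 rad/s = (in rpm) 2.855. Check: 1 rpm = 0.10471976 rad/s, so 0.1004 rpm = 0.1004 * 0.10471976 = 0.010513863 rad/s. 0.2885 rad/s is already in rad/s. Sum: 0.010513863 + 0.2885 = 0.29901386 rad/s. 1 rpm = 0.10471976 rad/s, so 0.29901386 rad/s = 0.29901386 / 0.10471976 = 2.8553721 rpm ≈ 2.855 rpm (4 s.f.).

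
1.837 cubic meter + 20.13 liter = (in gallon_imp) 1.837 cubic meter = 1.837 m^3. 1 liter = 0.001 m^3, so 20.13 liter = 20.13 * 0.001 = 0.02013 m^3. Sum: 1.837 + 0.02013 = 1.85713 m^3. 1 gallon_imp = 0.00454609 m^3, so 1.85713 m^3 = 1.85713 / 0.00454609 = 408.51149 gallon_imp ≈ 408.5 gallon_imp (4 s.f.). Final answer: 408.5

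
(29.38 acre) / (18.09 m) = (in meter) 1 acre = 4046.8564 m^2, so 29.38 acre = 29.38 * 4046.8564 = 118896.64 m^2. 18.09 m is already in m. Combine: 118896.64 m^2 / 18.09 m = 6572.5065 m. 6572.5065 m = 6572.5065 meter ≈ 6573 meter (4 s.f.). Final answer: 6573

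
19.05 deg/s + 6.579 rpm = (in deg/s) 58.52. Check: 1 deg/s = 0.017453293 rad/s, so 19.05 deg/s = 19.05 * 0.017453293 = 0.33248522 rad/s. 1 rpm = 0.10471976 rad/s, so 6.579 rpm = 6.579 * 0.10471976 = 0.68895127 rad/s. Sum: 0.33248522 + 0.68895127 = 1.0214365 rad/s. 1 deg/s = 0.017453293 rad/s, so 1.0214365 rad/s = 1.0214365 / 0.017453293 = 58.524 deg/s ≈ 58.52 deg/s (4 s.f.).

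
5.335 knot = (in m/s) 2.745. Check: 1 knot = 0.51444444 m/s, so 5.335 knot = 5.335 * 0.51444444 = 2.7445611 m/s. Result: 2.7445611 m/s ≈ 2.745 m/s (4 s.f.).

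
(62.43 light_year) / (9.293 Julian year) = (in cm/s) 1 light_year = 9.4607305e+15 m, so 62.43 light_year = 62.43 * 9.4607305e+15 = 5.906334e+17 m. 1 Julian year = 31557600 s, so 9.293 Julian year = 9.293 * 31557600 = 2.9326478e+08 s. Combine: 5.906334e+17 m / 2.9326478e+08 s = 2.0139937e+09 m/s. 1 cm/s = 0.01 m/s, so 2.0139937e+09 m/s = 2.0139937e+09 / 0.01 = 2.0139937e+11 cm/s ≈ 2.014e+11 cm/s (4 s.f.). Final answer: 2.014e+11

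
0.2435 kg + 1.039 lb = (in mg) 7.148e+05. Check: 0.2435 kg is already in kg. 1 lb = 0.45359237 kg, so 1.039 lb = 1.039 * 0.45359237 = 0.47128247 kg. Sum: 0.2435 + 0.47128247 = 0.71478247 kg. 1 mg = 1e-06 kg, so 0.71478247 kg = 0.71478247 / 1e-06 = 714782.47 mg ≈ 7.148e+05 mg (4 s.f.).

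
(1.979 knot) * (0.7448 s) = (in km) 1 knot = 0.51444444 m/s, so 1.979 knot = 1.979 * 0.51444444 = 1.0180856 m/s. 0.7448 s is already in s. Combine: 1.0180856 m/s * 0.7448 s = 0.75827012 m. 1 km = 1000 m, so 0.75827012 m = 0.75827012 / 1000 = 0.00075827012 km ≈ 0.0007583 km (4 s.f.). Final answer: 0.0007583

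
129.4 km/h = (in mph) 1 km/h = 0.27777778 m/s, so 129.4 km/h = 129.4 * 0.27777778 = 35.944444 m/s. 1 mph = 0.44704 m/s, so 35.944444 m/s = 35.944444 / 0.44704 = 80.405432 mph ≈ 80.41 mph (4 s.f.). Final answer: 80.41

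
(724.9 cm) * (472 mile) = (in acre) 1361. Check: 1 cm = 0.01 m, so 724.9 cm = 724.9 * 0.01 = 7.249 m. 1 mile = 1609.344 m, so 472 mile = 472 * 1609.344 = 759610.37 m. Combine: 7.249 m * 759610.37 m = 5506415.6 m^2. 1 acre = 4046.8564 m^2, so 5506415.6 m^2 = 5506415.6 / 4046.8564 = 1360.6649 acre ≈ 1361 acre (4 s.f.).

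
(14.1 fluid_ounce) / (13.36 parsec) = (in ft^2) 1 fluid_ounce = 2.957353e-05 m^3, so 14.1 fluid_ounce = 14.1 * 2.957353e-05 = 0.00041698677 m^3. 1 parsec = 3.0856776e+16 m, so 13.36 parsec = 13.36 * 3.0856776e+16 = 4.1224652e+17 m. Combine: 0.00041698677 m^3 / 4.1224652e+17 m = 1.0114986e-21 m^2. 1 ft^2 = 0.09290304 m^2, so 1.0114986e-21 m^2 = 1.0114986e-21 / 0.09290304 = 1.088768e-20 ft^2 ≈ 1.089e-20 ft^2 (4 s.f.). Final answer: 1.089e-20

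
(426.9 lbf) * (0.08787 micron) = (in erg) 1669. Check: 1 lbf = 4.4482216 N, so 426.9 lbf = 426.9 * 4.4482216 = 1898.9458 N. 1 micron = 1e-06 m, so 0.08787 micron = 0.08787 * 1e-06 = 8.787e-08 m. Combine: 1898.9458 N * 8.787e-08 m = 0.00016686037 J. 1 erg = 1e-07 J, so 0.00016686037 J = 0.00016686037 / 1e-07 = 1668.6037 erg ≈ 1669 erg (4 s.f.).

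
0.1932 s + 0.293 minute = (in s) 17.77. Check: 0.1932 s is already in s. 1 minute = 60 s, so 0.293 minute = 0.293 * 60 = 17.58 s. Sum: 0.1932 + 17.58 = 17.7732 s. Result: 17.7732 s ≈ 17.77 s (4 s.f.).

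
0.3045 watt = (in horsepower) 0.3045 watt = 0.3045 W. 1 horsepower = 745.69987 W, so 0.3045 W = 0.3045 / 745.69987 = 0.00040834123 horsepower ≈ 0.0004083 horsepower (4 s.f.). Final answer: 0.0004083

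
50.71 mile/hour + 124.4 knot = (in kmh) 312. Check: 1 mile/hour = 0.44704 m/s, so 50.71 mile/hour = 50.71 * 0.44704 = 22.669398 m/s. 1 knot = 0.51444444 m/s, so 124.4 knot = 124.4 * 0.51444444 = 63.996889 m/s. Sum: 22.669398 + 63.996889 = 86.666287 m/s. 1 kmh = 0.27777778 m/s, so 86.666287 m/s = 86.666287 / 0.27777778 = 311.99863 kmh ≈ 312 kmh (4 s.f.).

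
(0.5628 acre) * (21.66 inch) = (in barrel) 1 acre = 4046.8564 m^2, so 0.5628 acre = 0.5628 * 4046.8564 = 2277.5708 m^2. 1 inch = 0.0254 m, so 21.66 inch = 21.66 * 0.0254 = 0.550164 m. Combine: 2277.5708 m^2 * 0.550164 m = 1253.0375 m^3. 1 barrel = 0.15898729 m^3, so 1253.0375 m^3 = 1253.0375 / 0.15898729 = 7881.3685 barrel ≈ 7881 barrel (4 s.f.). Final answer: 7881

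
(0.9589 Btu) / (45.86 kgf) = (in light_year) 2.378e-16. Check: 1 Btu = 1055.0559 J, so 0.9589 Btu = 0.9589 * 1055.0559 = 1011.6931 J. 1 kgf = 9.80665 N, so 45.86 kgf = 45.86 * 9.80665 = 449.73297 N. Combine: 1011.6931 J / 449.73297 N = 2.2495417 m. 1 light_year = 9.4607305e+15 m, so 2.2495417 m = 2.2495417 / 9.4607305e+15 = 2.3777674e-16 light_year ≈ 2.378e-16 light_year (4 s.f.).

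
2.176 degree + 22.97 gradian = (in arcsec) 1 degree = 0.017453293 rad, so 2.176 degree = 2.176 * 0.017453293 = 0.037978365 rad. 1 gradian = 0.015707963 rad, so 22.97 gradian = 22.97 * 0.015707963 = 0.36081192 rad. Sum: 0.037978365 + 0.36081192 = 0.39879028 rad. 1 arcsec = 4.8481368e-06 rad, so 0.39879028 rad = 0.39879028 / 4.8481368e-06 = 82256.4 arcsec ≈ 8.226e+04 arcsec (4 s.f.). Final answer: 8.226e+04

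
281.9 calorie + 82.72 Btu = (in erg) 1 calorie = 4.184 J, so 281.9 calorie = 281.9 * 4.184 = 1179.4696 J. 1 Btu = 1055.0559 J, so 82.72 Btu = 82.72 * 1055.0559 = 87274.22 J. Sum: 1179.4696 + 87274.22 = 88453.69 J. 1 erg = 1e-07 J, so 88453.69 J = 88453.69 / 1e-07 = 8.845369e+11 erg ≈ 8.845e+11 erg (4 s.f.). Final answer: 8.845e+11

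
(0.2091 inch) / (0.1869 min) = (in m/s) 0.0004736. Check: 1 inch = 0.0254 m, so 0.2091 inch = 0.2091 * 0.0254 = 0.00531114 m. 1 min = 60 s, so 0.1869 min = 0.1869 * 60 = 11.214 s. Combine: 0.00531114 m / 11.214 s = 0.00047361691 m/s. Result: 0.00047361691 m/s ≈ 0.0004736 m/s (4 s.f.).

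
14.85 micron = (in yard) 1.624e-05. Check: 1 micron = 1e-06 m, so 14.85 micron = 14.85 * 1e-06 = 1.485e-05 m. 1 yard = 0.9144 m, so 1.485e-05 m = 1.485e-05 / 0.9144 = 1.6240157e-05 yard ≈ 1.624e-05 yard (4 s.f.).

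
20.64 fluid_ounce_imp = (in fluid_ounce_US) 19.83. Check: 1 fluid_ounce_imp = 2.8413063e-05 m^3, so 20.64 fluid_ounce_imp = 20.64 * 2.8413063e-05 = 0.00058644561 m^3. 1 fluid_ounce_US = 2.957353e-05 m^3, so 0.00058644561 m^3 = 0.00058644561 / 2.957353e-05 = 19.830085 fluid_ounce_US ≈ 19.83 fluid_ounce_US (4 s.f.).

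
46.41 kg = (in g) 4.641e+04. Check: 1 g = 0.001 kg, so 46.41 kg = 46.41 / 0.001 = 46410 g ≈ 4.641e+04 g (4 s.f.).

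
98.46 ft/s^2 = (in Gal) 1 ft/s^2 = 0.3048 m/s^2, so 98.46 ft/s^2 = 98.46 * 0.3048 = 30.010608 m/s^2. 1 Gal = 0.01 m/s^2, so 30.010608 m/s^2 = 30.010608 / 0.01 = 3001.0608 Gal ≈ 3001 Gal (4 s.f.). Final answer: 3001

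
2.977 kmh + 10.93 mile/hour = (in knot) 1 kmh = 0.27777778 m/s, so 2.977 kmh = 2.977 * 0.27777778 = 0.82694444 m/s. 1 mile/hour = 0.44704 m/s, so 10.93 mile/hour = 10.93 * 0.44704 = 4.8861472 m/s. Sum: 0.82694444 + 4.8861472 = 5.7130916 m/s. 1 knot = 0.51444444 m/s, so 5.7130916 m/s = 5.7130916 / 0.51444444 = 11.105362 knot ≈ 11.11 knot (4 s.f.). Final answer: 11.11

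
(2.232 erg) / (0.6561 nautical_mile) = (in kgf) 1.873e-11. Check: 1 erg = 1e-07 J, so 2.232 erg = 2.232 * 1e-07 = 2.232e-07 J. 1 nautical_mile = 1852 m, so 0.6561 nautical_mile = 0.6561 * 1852 = 1215.0972 m. Combine: 2.232e-07 J / 1215.0972 m = 1.8368901e-10 N. 1 kgf = 9.80665 N, so 1.8368901e-10 N = 1.8368901e-10 / 9.80665 = 1.8731066e-11 kgf ≈ 1.873e-11 kgf (4 s.f.).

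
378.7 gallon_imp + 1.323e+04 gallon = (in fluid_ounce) 1.752e+06. Check: 1 gallon_imp = 0.00454609 m^3, so 378.7 gallon_imp = 378.7 * 0.00454609 = 1.7216043 m^3. 1 gallon = 0.0037854118 m^3, so 1.323e+04 gallon = 1.323e+04 * 0.0037854118 = 50.080998 m^3. Sum: 1.7216043 + 50.080998 = 51.802602 m^3. 1 fluid_ounce = 2.957353e-05 m^3, so 51.802602 m^3 = 51.802602 / 2.957353e-05 = 1751654.4 fluid_ounce ≈ 1.752e+06 fluid_ounce (4 s.f.).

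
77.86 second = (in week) 0.0001287. Check: 77.86 second = 77.86 s. 1 week = 604800 s, so 77.86 s = 77.86 / 604800 = 0.00012873677 week ≈ 0.0001287 week (4 s.f.).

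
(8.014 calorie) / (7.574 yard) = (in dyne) 4.841e+05. Check: 1 calorie = 4.184 J, so 8.014 calorie = 8.014 * 4.184 = 33.530576 J. 1 yard = 0.9144 m, so 7.574 yard = 7.574 * 0.9144 = 6.9256656 m. Combine: 33.530576 J / 6.9256656 m = 4.8414951 N. 1 dyne = 1e-05 N, so 4.8414951 N = 4.8414951 / 1e-05 = 484149.51 dyne ≈ 4.841e+05 dyne (4 s.f.).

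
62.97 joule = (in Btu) 0.05968. Check: 62.97 joule = 62.97 J. 1 Btu = 1055.0559 J, so 62.97 J = 62.97 / 1055.0559 = 0.059684044 Btu ≈ 0.05968 Btu (4 s.f.).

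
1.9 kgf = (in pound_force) 4.189. Check: 1 kgf = 9.80665 N, so 1.9 kgf = 1.9 * 9.80665 = 18.632635 N. 1 pound_force = 4.4482216 N, so 18.632635 N = 18.632635 / 4.4482216 = 4.188783 pound_force ≈ 4.189 pound_force (4 s.f.).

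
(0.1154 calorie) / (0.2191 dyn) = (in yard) 1 calorie = 4.184 J, so 0.1154 calorie = 0.1154 * 4.184 = 0.4828336 J. 1 dyn = 1e-05 N, so 0.2191 dyn = 0.2191 * 1e-05 = 2.191e-06 N. Combine: 0.4828336 J / 2.191e-06 N = 220371.34 m. 1 yard = 0.9144 m, so 220371.34 m = 220371.34 / 0.9144 = 241001.03 yard ≈ 2.41e+05 yard (4 s.f.). Final answer: 2.41e+05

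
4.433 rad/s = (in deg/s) 254. Check: 1 deg/s = 0.017453293 rad/s, so 4.433 rad/s = 4.433 / 0.017453293 = 253.99219 deg/s ≈ 254 deg/s (4 s.f.).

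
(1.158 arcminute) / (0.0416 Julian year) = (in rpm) 2.45e-09. Check: 1 arcminute = 0.00029088821 rad, so 1.158 arcminute = 1.158 * 0.00029088821 = 0.00033684855 rad. 1 Julian year = 31557600 s, so 0.0416 Julian year = 0.0416 * 31557600 = 1312796.2 s. Combine: 0.00033684855 rad / 1312796.2 s = 2.5658861e-10 rad/s. 1 rpm = 0.10471976 rad/s, so 2.5658861e-10 rad/s = 2.5658861e-10 / 0.10471976 = 2.4502408e-09 rpm ≈ 2.45e-09 rpm (4 s.f.).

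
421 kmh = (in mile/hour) 261.6. Check: 1 kmh = 0.27777778 m/s, so 421 kmh = 421 * 0.27777778 = 116.94444 m/s. 1 mile/hour = 0.44704 m/s, so 116.94444 m/s = 116.94444 / 0.44704 = 261.59727 mile/hour ≈ 261.6 mile/hour (4 s.f.).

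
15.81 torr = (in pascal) 2108. Check: 1 torr = 133.32237 Pa, so 15.81 torr = 15.81 * 133.32237 = 2107.8266 Pa. 2107.8266 Pa = 2107.8266 pascal ≈ 2108 pascal (4 s.f.).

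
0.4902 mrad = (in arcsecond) 101.1. Check: 1 mrad = 0.001 rad, so 0.4902 mrad = 0.4902 * 0.001 = 0.0004902 rad. 1 arcsecond = 4.8481368e-06 rad, so 0.0004902 rad = 0.0004902 / 4.8481368e-06 = 101.11101 arcsecond ≈ 101.1 arcsecond (4 s.f.).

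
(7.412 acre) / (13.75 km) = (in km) 1 acre = 4046.8564 m^2, so 7.412 acre = 7.412 * 4046.8564 = 29995.3 m^2. 1 km = 1000 m, so 13.75 km = 13.75 * 1000 = 13750 m. Combine: 29995.3 m^2 / 13750 m = 2.1814763 m. 1 km = 1000 m, so 2.1814763 m = 2.1814763 / 1000 = 0.0021814763 km ≈ 0.002181 km (4 s.f.). Final answer: 0.002181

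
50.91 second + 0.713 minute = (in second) 93.69. Check: 50.91 second = 50.91 s. 1 minute = 60 s, so 0.713 minute = 0.713 * 60 = 42.78 s. Sum: 50.91 + 42.78 = 93.69 s. 93.69 s = 93.69 second.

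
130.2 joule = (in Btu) 0.1234. Check: 130.2 joule = 130.2 J. 1 Btu = 1055.0559 J, so 130.2 J = 130.2 / 1055.0559 = 0.12340579 Btu ≈ 0.1234 Btu (4 s.f.).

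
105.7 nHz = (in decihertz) 1.057e-06. Check: 1 nHz = 1e-09 Hz, so 105.7 nHz = 105.7 * 1e-09 = 1.057e-07 Hz. 1 decihertz = 0.1 Hz, so 1.057e-07 Hz = 1.057e-07 / 0.1 = 1.057e-06 decihertz.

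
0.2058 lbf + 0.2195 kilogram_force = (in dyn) 3.068e+05. Check: 1 lbf = 4.4482216 N, so 0.2058 lbf = 0.2058 * 4.4482216 = 0.91544401 N. 1 kilogram_force = 9.80665 N, so 0.2195 kilogram_force = 0.2195 * 9.80665 = 2.1525597 N. Sum: 0.91544401 + 2.1525597 = 3.0680037 N. 1 dyn = 1e-05 N, so 3.0680037 N = 3.0680037 / 1e-05 = 306800.37 dyn ≈ 3.068e+05 dyn (4 s.f.).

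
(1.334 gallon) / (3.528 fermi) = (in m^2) 1 gallon = 0.0037854118 m^3, so 1.334 gallon = 1.334 * 0.0037854118 = 0.0050497393 m^3. 1 fermi = 1e-15 m, so 3.528 fermi = 3.528 * 1e-15 = 3.528e-15 m. Combine: 0.0050497393 m^3 / 3.528e-15 m = 1.431332e+12 m^2. Result: 1.431332e+12 m^2 ≈ 1.431e+12 m^2 (4 s.f.). Final answer: 1.431e+12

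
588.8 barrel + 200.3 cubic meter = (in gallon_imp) 6.465e+04. Check: 1 barrel = 0.15898729 m^3, so 588.8 barrel = 588.8 * 0.15898729 = 93.611719 m^3. 200.3 cubic meter = 200.3 m^3. Sum: 93.611719 + 200.3 = 293.91172 m^3. 1 gallon_imp = 0.00454609 m^3, so 293.91172 m^3 = 293.91172 / 0.00454609 = 64651.54 gallon_imp ≈ 6.465e+04 gallon_imp (4 s.f.).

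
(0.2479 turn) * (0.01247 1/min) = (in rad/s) 1 turn = 6.2831853 rad, so 0.2479 turn = 0.2479 * 6.2831853 = 1.5576016 rad. 1 1/min = 0.016666667 Hz, so 0.01247 1/min = 0.01247 * 0.016666667 = 0.00020783333 Hz. Combine: 1.5576016 rad * 0.00020783333 Hz = 0.00032372154 rad/s. Result: 0.00032372154 rad/s ≈ 0.0003237 rad/s (4 s.f.). Final answer: 0.0003237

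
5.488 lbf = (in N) 1 lbf = 4.4482216 N, so 5.488 lbf = 5.488 * 4.4482216 = 24.41184 N. Result: 24.41184 N ≈ 24.41 N (4 s.f.). Final answer: 24.41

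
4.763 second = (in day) 5.513e-05. Check: 4.763 second = 4.763 s. 1 day = 86400 s, so 4.763 s = 4.763 / 86400 = 5.5127315e-05 day ≈ 5.513e-05 day (4 s.f.).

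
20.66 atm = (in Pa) 2.093e+06. Check: 1 atm = 101325 Pa, so 20.66 atm = 20.66 * 101325 = 2093374.5 Pa. Result: 2093374.5 Pa ≈ 2.093e+06 Pa (4 s.f.).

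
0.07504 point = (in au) 1 point = 0.00035277778 m, so 0.07504 point = 0.07504 * 0.00035277778 = 2.6472444e-05 m. 1 au = 1.4959787e+11 m, so 2.6472444e-05 m = 2.6472444e-05 / 1.4959787e+11 = 1.7695736e-16 au ≈ 1.77e-16 au (4 s.f.). Final answer: 1.77e-16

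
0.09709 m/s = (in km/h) 0.3495. Check: 1 km/h = 0.27777778 m/s, so 0.09709 m/s = 0.09709 / 0.27777778 = 0.349524 km/h ≈ 0.3495 km/h (4 s.f.).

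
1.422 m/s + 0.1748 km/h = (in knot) 2.859. Check: 1.422 m/s is already in m/s. 1 km/h = 0.27777778 m/s, so 0.1748 km/h = 0.1748 * 0.27777778 = 0.048555556 m/s. Sum: 1.422 + 0.048555556 = 1.4705556 m/s. 1 knot = 0.51444444 m/s, so 1.4705556 m/s = 1.4705556 / 0.51444444 = 2.8585313 knot ≈ 2.859 knot (4 s.f.).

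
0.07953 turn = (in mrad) 1 turn = 6.2831853 rad, so 0.07953 turn = 0.07953 * 6.2831853 = 0.49970173 rad. 1 mrad = 0.001 rad, so 0.49970173 rad = 0.49970173 / 0.001 = 499.70173 mrad ≈ 499.7 mrad (4 s.f.). Final answer: 499.7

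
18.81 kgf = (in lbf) 1 kgf = 9.80665 N, so 18.81 kgf = 18.81 * 9.80665 = 184.46309 N. 1 lbf = 4.4482216 N, so 184.46309 N = 184.46309 / 4.4482216 = 41.468952 lbf ≈ 41.47 lbf (4 s.f.). Final answer: 41.47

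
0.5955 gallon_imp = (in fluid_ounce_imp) 1 gallon_imp = 0.00454609 m^3, so 0.5955 gallon_imp = 0.5955 * 0.00454609 = 0.0027071966 m^3. 1 fluid_ounce_imp = 2.8413063e-05 m^3, so 0.0027071966 m^3 = 0.0027071966 / 2.8413063e-05 = 95.28 fluid_ounce_imp. Final answer: 95.28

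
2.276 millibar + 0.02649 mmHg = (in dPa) 2311. Check: 1 millibar = 100 Pa, so 2.276 millibar = 2.276 * 100 = 227.6 Pa. 1 mmHg = 133.32237 Pa, so 0.02649 mmHg = 0.02649 * 133.32237 = 3.5317095 Pa. Sum: 227.6 + 3.5317095 = 231.13171 Pa. 1 dPa = 0.1 Pa, so 231.13171 Pa = 231.13171 / 0.1 = 2311.3171 dPa ≈ 2311 dPa (4 s.f.).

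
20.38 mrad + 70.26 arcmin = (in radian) 0.04082. Check: 1 mrad = 0.001 rad, so 20.38 mrad = 20.38 * 0.001 = 0.02038 rad. 1 arcmin = 0.00029088821 rad, so 70.26 arcmin = 70.26 * 0.00029088821 = 0.020437806 rad. Sum: 0.02038 + 0.020437806 = 0.040817806 rad. 0.040817806 rad = 0.040817806 radian ≈ 0.04082 radian (4 s.f.).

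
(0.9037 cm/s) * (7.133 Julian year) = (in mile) 1264. Check: 1 cm/s = 0.01 m/s, so 0.9037 cm/s = 0.9037 * 0.01 = 0.009037 m/s. 1 Julian year = 31557600 s, so 7.133 Julian year = 7.133 * 31557600 = 2.2510036e+08 s. Combine: 0.009037 m/s * 2.2510036e+08 s = 2034232 m. 1 mile = 1609.344 m, so 2034232 m = 2034232 / 1609.344 = 1264.0131 mile ≈ 1264 mile (4 s.f.).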